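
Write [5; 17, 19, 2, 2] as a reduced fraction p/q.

8367/1654

Fold from the inside: start with 2/1.
  2 + 1/2 = 5/2
  19 + 2/5 = 97/5
  17 + 5/97 = 1654/97
  5 + 97/1654 = 8367/1654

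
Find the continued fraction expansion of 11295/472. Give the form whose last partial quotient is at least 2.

[23; 1, 13, 3, 3, 3]

11295 = 23·472 + 439
472 = 1·439 + 33
439 = 13·33 + 10
33 = 3·10 + 3
10 = 3·3 + 1
3 = 3·1 + 0  (stop)
So 11295/472 = [23; 1, 13, 3, 3, 3].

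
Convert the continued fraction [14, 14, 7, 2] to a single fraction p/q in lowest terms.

Fold from the inside: start with 2/1.
  7 + 1/2 = 15/2
  14 + 2/15 = 212/15
  14 + 15/212 = 2983/212

2983/212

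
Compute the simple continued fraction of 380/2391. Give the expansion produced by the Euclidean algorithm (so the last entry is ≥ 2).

[0; 6, 3, 2, 2, 1, 3, 4]

380 = 0×2391 + 380
2391 = 6×380 + 111
380 = 3×111 + 47
111 = 2×47 + 17
47 = 2×17 + 13
17 = 1×13 + 4
13 = 3×4 + 1
4 = 4×1 + 0  (stop)
So 380/2391 = [0; 6, 3, 2, 2, 1, 3, 4].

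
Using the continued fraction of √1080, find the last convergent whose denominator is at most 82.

√1080 = [32; 1, 6, 3, 6, 1, 64, …] (period length 6).
Convergents:
  p_0/q_0 = 32/1
  p_1/q_1 = 33/1
  p_2/q_2 = 230/7
  p_3/q_3 = 723/22
  p_4/q_4 = 4568/139
q_3 = 22 ≤ 82 < 139 = q_4, so the answer is 723/22.

723/22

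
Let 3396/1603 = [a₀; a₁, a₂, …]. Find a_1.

3396 = 2·1603 + 190   →  a_0 = 2
1603 = 8·190 + 83   →  a_1 = 8

8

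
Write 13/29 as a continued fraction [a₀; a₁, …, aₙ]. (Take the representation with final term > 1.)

13 = 0×29 + 13
29 = 2×13 + 3
13 = 4×3 + 1
3 = 3×1 + 0  (stop)
So 13/29 = [0; 2, 4, 3].

[0; 2, 4, 3]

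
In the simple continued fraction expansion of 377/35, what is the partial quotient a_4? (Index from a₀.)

1

377 = 10·35 + 27   →  a_0 = 10
35 = 1·27 + 8   →  a_1 = 1
27 = 3·8 + 3   →  a_2 = 3
8 = 2·3 + 2   →  a_3 = 2
3 = 1·2 + 1   →  a_4 = 1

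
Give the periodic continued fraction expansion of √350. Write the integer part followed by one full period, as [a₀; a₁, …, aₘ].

a₀ = ⌊√350⌋ = 18.
With m₀=0, d₀=1 and mₖ₊₁ = dₖaₖ − mₖ, dₖ₊₁ = (n − mₖ₊₁²)/dₖ, aₖ₊₁ = ⌊(a₀+mₖ₊₁)/dₖ₊₁⌋:
  k=1: m=18, d=26, a=1
  k=2: m=8, d=11, a=2
  k=3: m=14, d=14, a=2
  k=4: m=14, d=11, a=2
  k=5: m=8, d=26, a=1
  k=6: m=18, d=1, a=36
d=1 and a=2a₀=36 at k=6, so the next step gives (m, d) = (18, 26) again — its k=1 value — and the period has length 6.

[18; 1, 2, 2, 2, 1, 36]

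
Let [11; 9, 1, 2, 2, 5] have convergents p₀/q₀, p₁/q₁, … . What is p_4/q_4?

755/68

Using pₖ = aₖpₖ₋₁ + pₖ₋₂, qₖ = aₖqₖ₋₁ + qₖ₋₂ (with p₋₁=1, p₋₂=0, q₋₁=0, q₋₂=1):
  k=0: a=11, p=11, q=1
  k=1: a=9, p=100, q=9
  k=2: a=1, p=111, q=10
  k=3: a=2, p=322, q=29
  k=4: a=2, p=755, q=68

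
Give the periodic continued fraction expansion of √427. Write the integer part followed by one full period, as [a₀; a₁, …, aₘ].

a₀ = ⌊√427⌋ = 20.
With m₀=0, d₀=1 and mₖ₊₁ = dₖaₖ − mₖ, dₖ₊₁ = (n − mₖ₊₁²)/dₖ, aₖ₊₁ = ⌊(a₀+mₖ₊₁)/dₖ₊₁⌋:
  k=1: m=20, d=27, a=1
  k=2: m=7, d=14, a=1
  k=3: m=7, d=27, a=1
  k=4: m=20, d=1, a=40
d=1 and a=2a₀=40 at k=4, so the next step gives (m, d) = (20, 27) again — its k=1 value — and the period has length 4.

[20; 1, 1, 1, 40]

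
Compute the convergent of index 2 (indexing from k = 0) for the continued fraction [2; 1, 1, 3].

Using pₖ = aₖpₖ₋₁ + pₖ₋₂, qₖ = aₖqₖ₋₁ + qₖ₋₂ (with p₋₁=1, p₋₂=0, q₋₁=0, q₋₂=1):
  k=0: a=2, p=2, q=1
  k=1: a=1, p=3, q=1
  k=2: a=1, p=5, q=2

5/2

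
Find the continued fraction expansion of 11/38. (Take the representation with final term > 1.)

[0; 3, 2, 5]

11 = 0·38 + 11
38 = 3·11 + 5
11 = 2·5 + 1
5 = 5·1 + 0  (stop)
So 11/38 = [0; 3, 2, 5].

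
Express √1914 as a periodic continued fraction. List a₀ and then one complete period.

a₀ = ⌊√1914⌋ = 43.

[43; 1, 2, 1, 86]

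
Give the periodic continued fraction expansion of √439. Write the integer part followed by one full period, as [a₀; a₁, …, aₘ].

[20; 1, 19, 1, 40]

a₀ = ⌊√439⌋ = 20.
With m₀=0, d₀=1 and mₖ₊₁ = dₖaₖ − mₖ, dₖ₊₁ = (n − mₖ₊₁²)/dₖ, aₖ₊₁ = ⌊(a₀+mₖ₊₁)/dₖ₊₁⌋:
  k=1: m=20, d=39, a=1
  k=2: m=19, d=2, a=19
  k=3: m=19, d=39, a=1
  k=4: m=20, d=1, a=40
d=1 and a=2a₀=40 at k=4, so the next step gives (m, d) = (20, 39) again — its k=1 value — and the period has length 4.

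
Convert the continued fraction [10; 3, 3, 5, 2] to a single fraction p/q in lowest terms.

Fold from the inside: start with 2/1.
  5 + 1/2 = 11/2
  3 + 2/11 = 35/11
  3 + 11/35 = 116/35
  10 + 35/116 = 1195/116

1195/116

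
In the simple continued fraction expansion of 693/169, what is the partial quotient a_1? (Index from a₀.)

693 = 4·169 + 17   →  a_0 = 4
169 = 9·17 + 16   →  a_1 = 9

9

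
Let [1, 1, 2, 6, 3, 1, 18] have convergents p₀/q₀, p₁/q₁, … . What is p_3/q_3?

32/19

Using pₖ = aₖpₖ₋₁ + pₖ₋₂, qₖ = aₖqₖ₋₁ + qₖ₋₂ (with p₋₁=1, p₋₂=0, q₋₁=0, q₋₂=1):
  k=0: a=1, p=1, q=1
  k=1: a=1, p=2, q=1
  k=2: a=2, p=5, q=3
  k=3: a=6, p=32, q=19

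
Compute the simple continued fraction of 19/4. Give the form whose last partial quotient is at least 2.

[4; 1, 3]

19 = 4×4 + 3
4 = 1×3 + 1
3 = 3×1 + 0  (stop)
So 19/4 = [4; 1, 3].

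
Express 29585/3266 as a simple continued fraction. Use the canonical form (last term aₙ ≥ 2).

29585 = 9×3266 + 191
3266 = 17×191 + 19
191 = 10×19 + 1
19 = 19×1 + 0  (stop)
So 29585/3266 = [9; 17, 10, 19].

[9; 17, 10, 19]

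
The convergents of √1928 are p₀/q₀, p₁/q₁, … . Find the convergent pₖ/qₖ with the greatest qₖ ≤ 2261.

√1928 = [43; 1, 9, 1, 86, …] (period length 4).
Convergents:
  p_0/q_0 = 43/1
  p_1/q_1 = 44/1
  p_2/q_2 = 439/10
  p_3/q_3 = 483/11
  p_4/q_4 = 41977/956
  p_5/q_5 = 42460/967
  p_6/q_6 = 424117/9659
q_5 = 967 ≤ 2261 < 9659 = q_6, so the answer is 42460/967.

42460/967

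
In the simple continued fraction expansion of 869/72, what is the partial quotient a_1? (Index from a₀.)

14

869 = 12·72 + 5   →  a_0 = 12
72 = 14·5 + 2   →  a_1 = 14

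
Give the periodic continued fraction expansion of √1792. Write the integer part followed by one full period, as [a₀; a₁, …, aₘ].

[42; 3, 84]

a₀ = ⌊√1792⌋ = 42.
With m₀=0, d₀=1 and mₖ₊₁ = dₖaₖ − mₖ, dₖ₊₁ = (n − mₖ₊₁²)/dₖ, aₖ₊₁ = ⌊(a₀+mₖ₊₁)/dₖ₊₁⌋:
  k=1: m=42, d=28, a=3
  k=2: m=42, d=1, a=84
d=1 and a=2a₀=84 at k=2, so the next step gives (m, d) = (42, 28) again — its k=1 value — and the period has length 2.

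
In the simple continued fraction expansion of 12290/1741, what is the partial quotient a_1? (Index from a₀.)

16

12290 = 7·1741 + 103   →  a_0 = 7
1741 = 16·103 + 93   →  a_1 = 16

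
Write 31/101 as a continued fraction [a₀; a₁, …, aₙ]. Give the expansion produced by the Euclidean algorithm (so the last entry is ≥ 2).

[0; 3, 3, 1, 7]

31 = 0·101 + 31
101 = 3·31 + 8
31 = 3·8 + 7
8 = 1·7 + 1
7 = 7·1 + 0  (stop)
So 31/101 = [0; 3, 3, 1, 7].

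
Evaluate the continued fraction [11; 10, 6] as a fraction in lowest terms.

677/61

Fold from the inside: start with 6/1.
  10 + 1/6 = 61/6
  11 + 6/61 = 677/61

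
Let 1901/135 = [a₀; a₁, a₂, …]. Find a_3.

1901 = 14·135 + 11   →  a_0 = 14
135 = 12·11 + 3   →  a_1 = 12
11 = 3·3 + 2   →  a_2 = 3
3 = 1·2 + 1   →  a_3 = 1

1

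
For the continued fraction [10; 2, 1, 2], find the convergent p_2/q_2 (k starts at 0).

31/3

Using pₖ = aₖpₖ₋₁ + pₖ₋₂, qₖ = aₖqₖ₋₁ + qₖ₋₂ (with p₋₁=1, p₋₂=0, q₋₁=0, q₋₂=1):
  k=0: a=10, p=10, q=1
  k=1: a=2, p=21, q=2
  k=2: a=1, p=31, q=3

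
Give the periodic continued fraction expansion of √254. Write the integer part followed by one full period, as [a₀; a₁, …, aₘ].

a₀ = ⌊√254⌋ = 15.

[15; 1, 14, 1, 30]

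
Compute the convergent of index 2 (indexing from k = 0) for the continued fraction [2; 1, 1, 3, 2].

Using pₖ = aₖpₖ₋₁ + pₖ₋₂, qₖ = aₖqₖ₋₁ + qₖ₋₂ (with p₋₁=1, p₋₂=0, q₋₁=0, q₋₂=1):
  k=0: a=2, p=2, q=1
  k=1: a=1, p=3, q=1
  k=2: a=1, p=5, q=2

5/2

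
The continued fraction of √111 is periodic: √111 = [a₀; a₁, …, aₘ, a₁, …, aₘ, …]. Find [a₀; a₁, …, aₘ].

[10; 1, 1, 6, 1, 1, 20]

a₀ = ⌊√111⌋ = 10.
With m₀=0, d₀=1 and mₖ₊₁ = dₖaₖ − mₖ, dₖ₊₁ = (n − mₖ₊₁²)/dₖ, aₖ₊₁ = ⌊(a₀+mₖ₊₁)/dₖ₊₁⌋:
  k=1: m=10, d=11, a=1
  k=2: m=1, d=10, a=1
  k=3: m=9, d=3, a=6
  k=4: m=9, d=10, a=1
  k=5: m=1, d=11, a=1
  k=6: m=10, d=1, a=20
d=1 and a=2a₀=20 at k=6, so the next step gives (m, d) = (10, 11) again — its k=1 value — and the period has length 6.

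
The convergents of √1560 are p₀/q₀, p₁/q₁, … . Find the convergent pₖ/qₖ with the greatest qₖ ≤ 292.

6201/157

√1560 = [39; 2, 78, …] (period length 2).
Convergents:
  p_0/q_0 = 39/1
  p_1/q_1 = 79/2
  p_2/q_2 = 6201/157
  p_3/q_3 = 12481/316
q_2 = 157 ≤ 292 < 316 = q_3, so the answer is 6201/157.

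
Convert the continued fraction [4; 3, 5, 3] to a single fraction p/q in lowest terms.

220/51

Fold from the inside: start with 3/1.
  5 + 1/3 = 16/3
  3 + 3/16 = 51/16
  4 + 16/51 = 220/51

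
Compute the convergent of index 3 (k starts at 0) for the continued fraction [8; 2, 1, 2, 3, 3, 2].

67/8

Using pₖ = aₖpₖ₋₁ + pₖ₋₂, qₖ = aₖqₖ₋₁ + qₖ₋₂ (with p₋₁=1, p₋₂=0, q₋₁=0, q₋₂=1):
  k=0: a=8, p=8, q=1
  k=1: a=2, p=17, q=2
  k=2: a=1, p=25, q=3
  k=3: a=2, p=67, q=8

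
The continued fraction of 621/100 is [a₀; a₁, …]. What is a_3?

621 = 6·100 + 21   →  a_0 = 6
100 = 4·21 + 16   →  a_1 = 4
21 = 1·16 + 5   →  a_2 = 1
16 = 3·5 + 1   →  a_3 = 3

3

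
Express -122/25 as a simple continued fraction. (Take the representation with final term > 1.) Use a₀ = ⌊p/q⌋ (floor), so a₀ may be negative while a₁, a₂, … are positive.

-122 = -5×25 + 3
25 = 8×3 + 1
3 = 3×1 + 0  (stop)
So -122/25 = [-5; 8, 3].

[-5; 8, 3]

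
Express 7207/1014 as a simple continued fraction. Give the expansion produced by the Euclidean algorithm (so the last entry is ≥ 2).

[7; 9, 3, 3, 3, 3]

7207 = 7·1014 + 109
1014 = 9·109 + 33
109 = 3·33 + 10
33 = 3·10 + 3
10 = 3·3 + 1
3 = 3·1 + 0  (stop)
So 7207/1014 = [7; 9, 3, 3, 3, 3].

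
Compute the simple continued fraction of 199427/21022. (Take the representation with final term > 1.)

[9; 2, 18, 7, 3, 12, 2]

199427 = 9·21022 + 10229
21022 = 2·10229 + 564
10229 = 18·564 + 77
564 = 7·77 + 25
77 = 3·25 + 2
25 = 12·2 + 1
2 = 2·1 + 0  (stop)
So 199427/21022 = [9; 2, 18, 7, 3, 12, 2].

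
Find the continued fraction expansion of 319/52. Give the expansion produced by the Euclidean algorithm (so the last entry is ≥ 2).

[6; 7, 2, 3]

319 = 6*52 + 7
52 = 7*7 + 3
7 = 2*3 + 1
3 = 3*1 + 0  (stop)
So 319/52 = [6; 7, 2, 3].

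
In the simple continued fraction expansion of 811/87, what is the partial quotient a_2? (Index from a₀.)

811 = 9·87 + 28   →  a_0 = 9
87 = 3·28 + 3   →  a_1 = 3
28 = 9·3 + 1   →  a_2 = 9

9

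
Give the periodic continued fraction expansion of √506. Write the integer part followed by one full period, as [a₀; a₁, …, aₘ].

[22; 2, 44]

a₀ = ⌊√506⌋ = 22.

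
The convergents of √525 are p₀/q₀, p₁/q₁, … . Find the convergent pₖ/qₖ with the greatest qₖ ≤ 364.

6049/264

√525 = [22; 1, 10, 2, 10, 1, 44, …] (period length 6).
Convergents:
  p_0/q_0 = 22/1
  p_1/q_1 = 23/1
  p_2/q_2 = 252/11
  p_3/q_3 = 527/23
  p_4/q_4 = 5522/241
  p_5/q_5 = 6049/264
  p_6/q_6 = 271678/11857
q_5 = 264 ≤ 364 < 11857 = q_6, so the answer is 6049/264.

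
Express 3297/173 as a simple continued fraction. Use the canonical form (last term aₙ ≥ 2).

3297 = 19*173 + 10
173 = 17*10 + 3
10 = 3*3 + 1
3 = 3*1 + 0  (stop)
So 3297/173 = [19; 17, 3, 3].

[19; 17, 3, 3]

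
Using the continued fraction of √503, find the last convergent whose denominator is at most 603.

10541/470

√503 = [22; 2, 2, 1, 21, 1, 2, 2, 44, …] (period length 8).
Convergents:
  p_0/q_0 = 22/1
  p_1/q_1 = 45/2
  p_2/q_2 = 112/5
  p_3/q_3 = 157/7
  p_4/q_4 = 3409/152
  p_5/q_5 = 3566/159
  p_6/q_6 = 10541/470
  p_7/q_7 = 24648/1099
q_6 = 470 ≤ 603 < 1099 = q_7, so the answer is 10541/470.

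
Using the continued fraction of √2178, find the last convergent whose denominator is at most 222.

6487/139

√2178 = [46; 1, 2, 46, 2, 1, 92, …] (period length 6).
Convergents:
  p_0/q_0 = 46/1
  p_1/q_1 = 47/1
  p_2/q_2 = 140/3
  p_3/q_3 = 6487/139
  p_4/q_4 = 13114/281
q_3 = 139 ≤ 222 < 281 = q_4, so the answer is 6487/139.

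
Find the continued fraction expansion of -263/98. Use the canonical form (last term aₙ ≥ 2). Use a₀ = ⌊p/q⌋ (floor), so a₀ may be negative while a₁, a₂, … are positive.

[-3; 3, 6, 5]

-263 = -3×98 + 31
98 = 3×31 + 5
31 = 6×5 + 1
5 = 5×1 + 0  (stop)
So -263/98 = [-3; 3, 6, 5].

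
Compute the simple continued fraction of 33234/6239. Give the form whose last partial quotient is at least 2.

[5; 3, 16, 1, 2, 2, 17]

33234 = 5*6239 + 2039
6239 = 3*2039 + 122
2039 = 16*122 + 87
122 = 1*87 + 35
87 = 2*35 + 17
35 = 2*17 + 1
17 = 17*1 + 0  (stop)
So 33234/6239 = [5; 3, 16, 1, 2, 2, 17].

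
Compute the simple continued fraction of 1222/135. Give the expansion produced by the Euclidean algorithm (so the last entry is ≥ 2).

1222 = 9·135 + 7
135 = 19·7 + 2
7 = 3·2 + 1
2 = 2·1 + 0  (stop)
So 1222/135 = [9; 19, 3, 2].

[9; 19, 3, 2]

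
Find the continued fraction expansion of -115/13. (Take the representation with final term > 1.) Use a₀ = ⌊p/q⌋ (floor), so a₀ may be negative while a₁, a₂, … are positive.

-115 = -9×13 + 2
13 = 6×2 + 1
2 = 2×1 + 0  (stop)
So -115/13 = [-9; 6, 2].

[-9; 6, 2]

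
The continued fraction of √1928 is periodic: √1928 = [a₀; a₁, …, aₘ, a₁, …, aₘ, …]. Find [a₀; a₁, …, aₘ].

[43; 1, 9, 1, 86]

a₀ = ⌊√1928⌋ = 43.
With m₀=0, d₀=1 and mₖ₊₁ = dₖaₖ − mₖ, dₖ₊₁ = (n − mₖ₊₁²)/dₖ, aₖ₊₁ = ⌊(a₀+mₖ₊₁)/dₖ₊₁⌋:
  k=1: m=43, d=79, a=1
  k=2: m=36, d=8, a=9
  k=3: m=36, d=79, a=1
  k=4: m=43, d=1, a=86
d=1 and a=2a₀=86 at k=4, so the next step gives (m, d) = (43, 79) again — its k=1 value — and the period has length 4.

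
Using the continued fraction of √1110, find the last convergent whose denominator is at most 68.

1999/60

√1110 = [33; 3, 6, 3, 66, …] (period length 4).
Convergents:
  p_0/q_0 = 33/1
  p_1/q_1 = 100/3
  p_2/q_2 = 633/19
  p_3/q_3 = 1999/60
  p_4/q_4 = 132567/3979
q_3 = 60 ≤ 68 < 3979 = q_4, so the answer is 1999/60.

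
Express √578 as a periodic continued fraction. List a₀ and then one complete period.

[24; 24, 48]

a₀ = ⌊√578⌋ = 24.
With m₀=0, d₀=1 and mₖ₊₁ = dₖaₖ − mₖ, dₖ₊₁ = (n − mₖ₊₁²)/dₖ, aₖ₊₁ = ⌊(a₀+mₖ₊₁)/dₖ₊₁⌋:
  k=1: m=24, d=2, a=24
  k=2: m=24, d=1, a=48
d=1 and a=2a₀=48 at k=2, so the next step gives (m, d) = (24, 2) again — its k=1 value — and the period has length 2.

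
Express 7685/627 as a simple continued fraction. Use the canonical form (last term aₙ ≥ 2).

7685 = 12×627 + 161
627 = 3×161 + 144
161 = 1×144 + 17
144 = 8×17 + 8
17 = 2×8 + 1
8 = 8×1 + 0  (stop)
So 7685/627 = [12; 3, 1, 8, 2, 8].

[12; 3, 1, 8, 2, 8]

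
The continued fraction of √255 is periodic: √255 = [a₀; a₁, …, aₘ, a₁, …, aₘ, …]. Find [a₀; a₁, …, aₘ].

a₀ = ⌊√255⌋ = 15.

[15; 1, 30]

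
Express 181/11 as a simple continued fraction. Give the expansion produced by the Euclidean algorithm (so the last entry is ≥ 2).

181 = 16·11 + 5
11 = 2·5 + 1
5 = 5·1 + 0  (stop)
So 181/11 = [16; 2, 5].

[16; 2, 5]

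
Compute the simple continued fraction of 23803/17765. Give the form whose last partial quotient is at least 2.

[1; 2, 1, 16, 3, 3, 11, 3]

23803 = 1×17765 + 6038
17765 = 2×6038 + 5689
6038 = 1×5689 + 349
5689 = 16×349 + 105
349 = 3×105 + 34
105 = 3×34 + 3
34 = 11×3 + 1
3 = 3×1 + 0  (stop)
So 23803/17765 = [1; 2, 1, 16, 3, 3, 11, 3].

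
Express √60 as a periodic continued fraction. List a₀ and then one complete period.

[7; 1, 2, 1, 14]

a₀ = ⌊√60⌋ = 7.
With m₀=0, d₀=1 and mₖ₊₁ = dₖaₖ − mₖ, dₖ₊₁ = (n − mₖ₊₁²)/dₖ, aₖ₊₁ = ⌊(a₀+mₖ₊₁)/dₖ₊₁⌋:
  k=1: m=7, d=11, a=1
  k=2: m=4, d=4, a=2
  k=3: m=4, d=11, a=1
  k=4: m=7, d=1, a=14
d=1 and a=2a₀=14 at k=4, so the next step gives (m, d) = (7, 11) again — its k=1 value — and the period has length 4.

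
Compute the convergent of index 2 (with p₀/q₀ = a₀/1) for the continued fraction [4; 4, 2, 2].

Using pₖ = aₖpₖ₋₁ + pₖ₋₂, qₖ = aₖqₖ₋₁ + qₖ₋₂ (with p₋₁=1, p₋₂=0, q₋₁=0, q₋₂=1):
  k=0: a=4, p=4, q=1
  k=1: a=4, p=17, q=4
  k=2: a=2, p=38, q=9

38/9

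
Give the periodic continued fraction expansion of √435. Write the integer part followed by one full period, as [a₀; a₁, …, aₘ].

[20; 1, 5, 1, 40]

a₀ = ⌊√435⌋ = 20.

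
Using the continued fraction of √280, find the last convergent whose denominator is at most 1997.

√280 = [16; 1, 2, 1, 2, 1, 32, …] (period length 6).
Convergents:
  p_0/q_0 = 16/1
  p_1/q_1 = 17/1
  p_2/q_2 = 50/3
  p_3/q_3 = 67/4
  p_4/q_4 = 184/11
  p_5/q_5 = 251/15
  p_6/q_6 = 8216/491
  p_7/q_7 = 8467/506
  p_8/q_8 = 25150/1503
  p_9/q_9 = 33617/2009
q_8 = 1503 ≤ 1997 < 2009 = q_9, so the answer is 25150/1503.

25150/1503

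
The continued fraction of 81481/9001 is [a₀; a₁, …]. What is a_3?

3

81481 = 9·9001 + 472   →  a_0 = 9
9001 = 19·472 + 33   →  a_1 = 19
472 = 14·33 + 10   →  a_2 = 14
33 = 3·10 + 3   →  a_3 = 3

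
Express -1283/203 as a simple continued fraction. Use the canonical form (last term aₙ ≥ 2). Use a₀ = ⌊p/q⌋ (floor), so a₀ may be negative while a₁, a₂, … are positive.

-1283 = -7*203 + 138
203 = 1*138 + 65
138 = 2*65 + 8
65 = 8*8 + 1
8 = 8*1 + 0  (stop)
So -1283/203 = [-7; 1, 2, 8, 8].

[-7; 1, 2, 8, 8]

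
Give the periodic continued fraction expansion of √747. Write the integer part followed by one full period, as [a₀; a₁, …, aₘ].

[27; 3, 54]

a₀ = ⌊√747⌋ = 27.
With m₀=0, d₀=1 and mₖ₊₁ = dₖaₖ − mₖ, dₖ₊₁ = (n − mₖ₊₁²)/dₖ, aₖ₊₁ = ⌊(a₀+mₖ₊₁)/dₖ₊₁⌋:
  k=1: m=27, d=18, a=3
  k=2: m=27, d=1, a=54
d=1 and a=2a₀=54 at k=2, so the next step gives (m, d) = (27, 18) again — its k=1 value — and the period has length 2.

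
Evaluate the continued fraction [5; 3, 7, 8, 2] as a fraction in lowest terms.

2021/380

Using pₖ = aₖpₖ₋₁ + pₖ₋₂ and qₖ = aₖqₖ₋₁ + qₖ₋₂:
  k=0: a=5, p=5, q=1
  k=1: a=3, p=16, q=3
  k=2: a=7, p=117, q=22
  k=3: a=8, p=952, q=179
  k=4: a=2, p=2021, q=380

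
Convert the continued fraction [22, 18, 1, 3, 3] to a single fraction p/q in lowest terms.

5381/244

Fold from the inside: start with 3/1.
  3 + 1/3 = 10/3
  1 + 3/10 = 13/10
  18 + 10/13 = 244/13
  22 + 13/244 = 5381/244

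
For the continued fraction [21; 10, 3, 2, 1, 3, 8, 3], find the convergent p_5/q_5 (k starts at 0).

Using pₖ = aₖpₖ₋₁ + pₖ₋₂, qₖ = aₖqₖ₋₁ + qₖ₋₂ (with p₋₁=1, p₋₂=0, q₋₁=0, q₋₂=1):
  k=0: a=21, p=21, q=1
  k=1: a=10, p=211, q=10
  k=2: a=3, p=654, q=31
  k=3: a=2, p=1519, q=72
  k=4: a=1, p=2173, q=103
  k=5: a=3, p=8038, q=381

8038/381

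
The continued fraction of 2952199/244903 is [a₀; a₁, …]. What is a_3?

2952199 = 12·244903 + 13363   →  a_0 = 12
244903 = 18·13363 + 4369   →  a_1 = 18
13363 = 3·4369 + 256   →  a_2 = 3
4369 = 17·256 + 17   →  a_3 = 17

17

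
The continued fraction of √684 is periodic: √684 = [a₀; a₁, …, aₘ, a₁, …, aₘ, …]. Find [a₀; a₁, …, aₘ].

[26; 6, 1, 1, 12, 1, 1, 6, 52]

a₀ = ⌊√684⌋ = 26.
With m₀=0, d₀=1 and mₖ₊₁ = dₖaₖ − mₖ, dₖ₊₁ = (n − mₖ₊₁²)/dₖ, aₖ₊₁ = ⌊(a₀+mₖ₊₁)/dₖ₊₁⌋:
  k=1: m=26, d=8, a=6
  k=2: m=22, d=25, a=1
  k=3: m=3, d=27, a=1
  k=4: m=24, d=4, a=12
  k=5: m=24, d=27, a=1
  k=6: m=3, d=25, a=1
  k=7: m=22, d=8, a=6
  k=8: m=26, d=1, a=52
d=1 and a=2a₀=52 at k=8, so the next step gives (m, d) = (26, 8) again — its k=1 value — and the period has length 8.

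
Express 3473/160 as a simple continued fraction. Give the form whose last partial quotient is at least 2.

[21; 1, 2, 2, 2, 9]

3473 = 21×160 + 113
160 = 1×113 + 47
113 = 2×47 + 19
47 = 2×19 + 9
19 = 2×9 + 1
9 = 9×1 + 0  (stop)
So 3473/160 = [21; 1, 2, 2, 2, 9].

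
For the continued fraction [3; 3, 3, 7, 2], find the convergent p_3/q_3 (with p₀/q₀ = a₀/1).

241/73

Using pₖ = aₖpₖ₋₁ + pₖ₋₂, qₖ = aₖqₖ₋₁ + qₖ₋₂ (with p₋₁=1, p₋₂=0, q₋₁=0, q₋₂=1):
  k=0: a=3, p=3, q=1
  k=1: a=3, p=10, q=3
  k=2: a=3, p=33, q=10
  k=3: a=7, p=241, q=73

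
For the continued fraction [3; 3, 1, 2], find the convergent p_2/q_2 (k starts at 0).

Using pₖ = aₖpₖ₋₁ + pₖ₋₂, qₖ = aₖqₖ₋₁ + qₖ₋₂ (with p₋₁=1, p₋₂=0, q₋₁=0, q₋₂=1):
  k=0: a=3, p=3, q=1
  k=1: a=3, p=10, q=3
  k=2: a=1, p=13, q=4

13/4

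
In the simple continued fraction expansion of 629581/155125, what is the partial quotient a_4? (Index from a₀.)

8

629581 = 4·155125 + 9081   →  a_0 = 4
155125 = 17·9081 + 748   →  a_1 = 17
9081 = 12·748 + 105   →  a_2 = 12
748 = 7·105 + 13   →  a_3 = 7
105 = 8·13 + 1   →  a_4 = 8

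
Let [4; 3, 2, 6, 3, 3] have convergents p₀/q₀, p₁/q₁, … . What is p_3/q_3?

193/45

Using pₖ = aₖpₖ₋₁ + pₖ₋₂, qₖ = aₖqₖ₋₁ + qₖ₋₂ (with p₋₁=1, p₋₂=0, q₋₁=0, q₋₂=1):
  k=0: a=4, p=4, q=1
  k=1: a=3, p=13, q=3
  k=2: a=2, p=30, q=7
  k=3: a=6, p=193, q=45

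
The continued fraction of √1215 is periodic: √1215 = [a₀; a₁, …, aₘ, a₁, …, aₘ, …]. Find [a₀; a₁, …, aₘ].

a₀ = ⌊√1215⌋ = 34.
With m₀=0, d₀=1 and mₖ₊₁ = dₖaₖ − mₖ, dₖ₊₁ = (n − mₖ₊₁²)/dₖ, aₖ₊₁ = ⌊(a₀+mₖ₊₁)/dₖ₊₁⌋:
  k=1: m=34, d=59, a=1
  k=2: m=25, d=10, a=5
  k=3: m=25, d=59, a=1
  k=4: m=34, d=1, a=68
d=1 and a=2a₀=68 at k=4, so the next step gives (m, d) = (34, 59) again — its k=1 value — and the period has length 4.

[34; 1, 5, 1, 68]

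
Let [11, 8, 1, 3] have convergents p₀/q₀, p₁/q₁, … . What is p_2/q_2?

100/9

Using pₖ = aₖpₖ₋₁ + pₖ₋₂, qₖ = aₖqₖ₋₁ + qₖ₋₂ (with p₋₁=1, p₋₂=0, q₋₁=0, q₋₂=1):
  k=0: a=11, p=11, q=1
  k=1: a=8, p=89, q=8
  k=2: a=1, p=100, q=9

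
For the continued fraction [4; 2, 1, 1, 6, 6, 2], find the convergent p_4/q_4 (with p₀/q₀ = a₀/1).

Using pₖ = aₖpₖ₋₁ + pₖ₋₂, qₖ = aₖqₖ₋₁ + qₖ₋₂ (with p₋₁=1, p₋₂=0, q₋₁=0, q₋₂=1):
  k=0: a=4, p=4, q=1
  k=1: a=2, p=9, q=2
  k=2: a=1, p=13, q=3
  k=3: a=1, p=22, q=5
  k=4: a=6, p=145, q=33

145/33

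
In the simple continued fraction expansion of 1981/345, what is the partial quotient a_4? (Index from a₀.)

7

1981 = 5·345 + 256   →  a_0 = 5
345 = 1·256 + 89   →  a_1 = 1
256 = 2·89 + 78   →  a_2 = 2
89 = 1·78 + 11   →  a_3 = 1
78 = 7·11 + 1   →  a_4 = 7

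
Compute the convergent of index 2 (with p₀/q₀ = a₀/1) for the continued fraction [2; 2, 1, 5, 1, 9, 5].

7/3

Using pₖ = aₖpₖ₋₁ + pₖ₋₂, qₖ = aₖqₖ₋₁ + qₖ₋₂ (with p₋₁=1, p₋₂=0, q₋₁=0, q₋₂=1):
  k=0: a=2, p=2, q=1
  k=1: a=2, p=5, q=2
  k=2: a=1, p=7, q=3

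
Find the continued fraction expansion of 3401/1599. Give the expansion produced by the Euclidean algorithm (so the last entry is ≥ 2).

[2; 7, 1, 7, 8, 3]

3401 = 2·1599 + 203
1599 = 7·203 + 178
203 = 1·178 + 25
178 = 7·25 + 3
25 = 8·3 + 1
3 = 3·1 + 0  (stop)
So 3401/1599 = [2; 7, 1, 7, 8, 3].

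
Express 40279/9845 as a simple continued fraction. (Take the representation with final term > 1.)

40279 = 4*9845 + 899
9845 = 10*899 + 855
899 = 1*855 + 44
855 = 19*44 + 19
44 = 2*19 + 6
19 = 3*6 + 1
6 = 6*1 + 0  (stop)
So 40279/9845 = [4; 10, 1, 19, 2, 3, 6].

[4; 10, 1, 19, 2, 3, 6]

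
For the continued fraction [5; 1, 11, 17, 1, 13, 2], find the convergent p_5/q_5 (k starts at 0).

Using pₖ = aₖpₖ₋₁ + pₖ₋₂, qₖ = aₖqₖ₋₁ + qₖ₋₂ (with p₋₁=1, p₋₂=0, q₋₁=0, q₋₂=1):
  k=0: a=5, p=5, q=1
  k=1: a=1, p=6, q=1
  k=2: a=11, p=71, q=12
  k=3: a=17, p=1213, q=205
  k=4: a=1, p=1284, q=217
  k=5: a=13, p=17905, q=3026

17905/3026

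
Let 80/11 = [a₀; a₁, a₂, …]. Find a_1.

3

80 = 7·11 + 3   →  a_0 = 7
11 = 3·3 + 2   →  a_1 = 3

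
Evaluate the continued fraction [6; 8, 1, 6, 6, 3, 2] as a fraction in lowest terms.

Using pₖ = aₖpₖ₋₁ + pₖ₋₂ and qₖ = aₖqₖ₋₁ + qₖ₋₂:
  k=0: a=6, p=6, q=1
  k=1: a=8, p=49, q=8
  k=2: a=1, p=55, q=9
  k=3: a=6, p=379, q=62
  k=4: a=6, p=2329, q=381
  k=5: a=3, p=7366, q=1205
  k=6: a=2, p=17061, q=2791

17061/2791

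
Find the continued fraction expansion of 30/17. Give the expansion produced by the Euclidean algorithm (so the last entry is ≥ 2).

[1; 1, 3, 4]

30 = 1·17 + 13
17 = 1·13 + 4
13 = 3·4 + 1
4 = 4·1 + 0  (stop)
So 30/17 = [1; 1, 3, 4].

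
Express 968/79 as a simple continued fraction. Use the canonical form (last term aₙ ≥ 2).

[12; 3, 1, 19]

968 = 12*79 + 20
79 = 3*20 + 19
20 = 1*19 + 1
19 = 19*1 + 0  (stop)
So 968/79 = [12; 3, 1, 19].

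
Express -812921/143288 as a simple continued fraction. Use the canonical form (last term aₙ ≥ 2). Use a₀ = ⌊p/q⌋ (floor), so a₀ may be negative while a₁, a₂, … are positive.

[-6; 3, 16, 3, 15, 12, 2, 2]

-812921 = -6*143288 + 46807
143288 = 3*46807 + 2867
46807 = 16*2867 + 935
2867 = 3*935 + 62
935 = 15*62 + 5
62 = 12*5 + 2
5 = 2*2 + 1
2 = 2*1 + 0  (stop)
So -812921/143288 = [-6; 3, 16, 3, 15, 12, 2, 2].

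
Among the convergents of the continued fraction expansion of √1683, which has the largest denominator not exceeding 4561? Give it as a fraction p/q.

137965/3363

√1683 = [41; 41, 82, …] (period length 2).
Convergents:
  p_0/q_0 = 41/1
  p_1/q_1 = 1682/41
  p_2/q_2 = 137965/3363
  p_3/q_3 = 5658247/137924
q_2 = 3363 ≤ 4561 < 137924 = q_3, so the answer is 137965/3363.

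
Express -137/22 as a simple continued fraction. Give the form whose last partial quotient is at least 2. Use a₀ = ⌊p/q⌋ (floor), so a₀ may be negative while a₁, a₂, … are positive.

-137 = -7×22 + 17
22 = 1×17 + 5
17 = 3×5 + 2
5 = 2×2 + 1
2 = 2×1 + 0  (stop)
So -137/22 = [-7; 1, 3, 2, 2].

[-7; 1, 3, 2, 2]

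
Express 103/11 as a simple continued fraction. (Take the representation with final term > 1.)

103 = 9*11 + 4
11 = 2*4 + 3
4 = 1*3 + 1
3 = 3*1 + 0  (stop)
So 103/11 = [9; 2, 1, 3].

[9; 2, 1, 3]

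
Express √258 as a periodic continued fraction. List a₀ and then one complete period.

a₀ = ⌊√258⌋ = 16.
With m₀=0, d₀=1 and mₖ₊₁ = dₖaₖ − mₖ, dₖ₊₁ = (n − mₖ₊₁²)/dₖ, aₖ₊₁ = ⌊(a₀+mₖ₊₁)/dₖ₊₁⌋:
  k=1: m=16, d=2, a=16
  k=2: m=16, d=1, a=32
d=1 and a=2a₀=32 at k=2, so the next step gives (m, d) = (16, 2) again — its k=1 value — and the period has length 2.

[16; 16, 32]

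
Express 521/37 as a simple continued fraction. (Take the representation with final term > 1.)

521 = 14·37 + 3
37 = 12·3 + 1
3 = 3·1 + 0  (stop)
So 521/37 = [14; 12, 3].

[14; 12, 3]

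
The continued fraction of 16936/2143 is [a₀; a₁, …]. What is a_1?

16936 = 7·2143 + 1935   →  a_0 = 7
2143 = 1·1935 + 208   →  a_1 = 1

1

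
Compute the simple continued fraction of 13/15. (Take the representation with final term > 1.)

13 = 0×15 + 13
15 = 1×13 + 2
13 = 6×2 + 1
2 = 2×1 + 0  (stop)
So 13/15 = [0; 1, 6, 2].

[0; 1, 6, 2]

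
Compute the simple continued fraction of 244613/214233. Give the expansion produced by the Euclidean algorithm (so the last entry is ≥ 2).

[1; 7, 19, 3, 5, 4, 11, 2]

244613 = 1×214233 + 30380
214233 = 7×30380 + 1573
30380 = 19×1573 + 493
1573 = 3×493 + 94
493 = 5×94 + 23
94 = 4×23 + 2
23 = 11×2 + 1
2 = 2×1 + 0  (stop)
So 244613/214233 = [1; 7, 19, 3, 5, 4, 11, 2].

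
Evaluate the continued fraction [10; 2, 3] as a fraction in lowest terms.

73/7

Fold from the inside: start with 3/1.
  2 + 1/3 = 7/3
  10 + 3/7 = 73/7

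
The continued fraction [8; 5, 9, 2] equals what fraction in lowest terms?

795/97

Fold from the inside: start with 2/1.
  9 + 1/2 = 19/2
  5 + 2/19 = 97/19
  8 + 19/97 = 795/97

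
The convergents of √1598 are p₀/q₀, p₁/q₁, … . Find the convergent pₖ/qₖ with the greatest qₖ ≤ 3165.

126281/3159

√1598 = [39; 1, 38, 1, 78, …] (period length 4).
Convergents:
  p_0/q_0 = 39/1
  p_1/q_1 = 40/1
  p_2/q_2 = 1559/39
  p_3/q_3 = 1599/40
  p_4/q_4 = 126281/3159
  p_5/q_5 = 127880/3199
q_4 = 3159 ≤ 3165 < 3199 = q_5, so the answer is 126281/3159.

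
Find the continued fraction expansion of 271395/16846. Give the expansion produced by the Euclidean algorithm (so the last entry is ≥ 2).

271395 = 16·16846 + 1859
16846 = 9·1859 + 115
1859 = 16·115 + 19
115 = 6·19 + 1
19 = 19·1 + 0  (stop)
So 271395/16846 = [16; 9, 16, 6, 19].

[16; 9, 16, 6, 19]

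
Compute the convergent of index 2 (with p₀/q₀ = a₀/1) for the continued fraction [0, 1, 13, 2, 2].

Using pₖ = aₖpₖ₋₁ + pₖ₋₂, qₖ = aₖqₖ₋₁ + qₖ₋₂ (with p₋₁=1, p₋₂=0, q₋₁=0, q₋₂=1):
  k=0: a=0, p=0, q=1
  k=1: a=1, p=1, q=1
  k=2: a=13, p=13, q=14

13/14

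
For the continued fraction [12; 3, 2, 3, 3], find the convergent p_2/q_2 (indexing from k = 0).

Using pₖ = aₖpₖ₋₁ + pₖ₋₂, qₖ = aₖqₖ₋₁ + qₖ₋₂ (with p₋₁=1, p₋₂=0, q₋₁=0, q₋₂=1):
  k=0: a=12, p=12, q=1
  k=1: a=3, p=37, q=3
  k=2: a=2, p=86, q=7

86/7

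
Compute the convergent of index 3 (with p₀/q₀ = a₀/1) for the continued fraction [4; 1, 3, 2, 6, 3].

Using pₖ = aₖpₖ₋₁ + pₖ₋₂, qₖ = aₖqₖ₋₁ + qₖ₋₂ (with p₋₁=1, p₋₂=0, q₋₁=0, q₋₂=1):
  k=0: a=4, p=4, q=1
  k=1: a=1, p=5, q=1
  k=2: a=3, p=19, q=4
  k=3: a=2, p=43, q=9

43/9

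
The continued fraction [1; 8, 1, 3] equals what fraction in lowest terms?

39/35

Using pₖ = aₖpₖ₋₁ + pₖ₋₂ and qₖ = aₖqₖ₋₁ + qₖ₋₂:
  k=0: a=1, p=1, q=1
  k=1: a=8, p=9, q=8
  k=2: a=1, p=10, q=9
  k=3: a=3, p=39, q=35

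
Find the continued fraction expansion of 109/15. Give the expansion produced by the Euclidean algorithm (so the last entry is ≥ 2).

109 = 7×15 + 4
15 = 3×4 + 3
4 = 1×3 + 1
3 = 3×1 + 0  (stop)
So 109/15 = [7; 3, 1, 3].

[7; 3, 1, 3]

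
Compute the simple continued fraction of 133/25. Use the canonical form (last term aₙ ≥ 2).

[5; 3, 8]

133 = 5·25 + 8
25 = 3·8 + 1
8 = 8·1 + 0  (stop)
So 133/25 = [5; 3, 8].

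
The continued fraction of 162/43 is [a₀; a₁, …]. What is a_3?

162 = 3·43 + 33   →  a_0 = 3
43 = 1·33 + 10   →  a_1 = 1
33 = 3·10 + 3   →  a_2 = 3
10 = 3·3 + 1   →  a_3 = 3

3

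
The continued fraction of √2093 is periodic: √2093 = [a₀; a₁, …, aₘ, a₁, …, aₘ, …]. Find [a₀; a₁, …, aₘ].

a₀ = ⌊√2093⌋ = 45.

[45; 1, 2, 1, 90]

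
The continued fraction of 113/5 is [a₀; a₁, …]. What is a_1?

113 = 22·5 + 3   →  a_0 = 22
5 = 1·3 + 2   →  a_1 = 1

1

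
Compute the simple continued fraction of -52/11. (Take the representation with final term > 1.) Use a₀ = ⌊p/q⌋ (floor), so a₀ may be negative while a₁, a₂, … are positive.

-52 = -5×11 + 3
11 = 3×3 + 2
3 = 1×2 + 1
2 = 2×1 + 0  (stop)
So -52/11 = [-5; 3, 1, 2].

[-5; 3, 1, 2]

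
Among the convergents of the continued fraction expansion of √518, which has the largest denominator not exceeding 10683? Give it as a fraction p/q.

√518 = [22; 1, 3, 6, 3, 1, 44, …] (period length 6).
Convergents:
  p_0/q_0 = 22/1
  p_1/q_1 = 23/1
  p_2/q_2 = 91/4
  p_3/q_3 = 569/25
  p_4/q_4 = 1798/79
  p_5/q_5 = 2367/104
  p_6/q_6 = 105946/4655
  p_7/q_7 = 108313/4759
  p_8/q_8 = 430885/18932
q_7 = 4759 ≤ 10683 < 18932 = q_8, so the answer is 108313/4759.

108313/4759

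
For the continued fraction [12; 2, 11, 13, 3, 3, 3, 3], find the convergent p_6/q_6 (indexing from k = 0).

Using pₖ = aₖpₖ₋₁ + pₖ₋₂, qₖ = aₖqₖ₋₁ + qₖ₋₂ (with p₋₁=1, p₋₂=0, q₋₁=0, q₋₂=1):
  k=0: a=12, p=12, q=1
  k=1: a=2, p=25, q=2
  k=2: a=11, p=287, q=23
  k=3: a=13, p=3756, q=301
  k=4: a=3, p=11555, q=926
  k=5: a=3, p=38421, q=3079
  k=6: a=3, p=126818, q=10163

126818/10163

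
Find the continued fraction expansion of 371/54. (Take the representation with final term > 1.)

371 = 6·54 + 47
54 = 1·47 + 7
47 = 6·7 + 5
7 = 1·5 + 2
5 = 2·2 + 1
2 = 2·1 + 0  (stop)
So 371/54 = [6; 1, 6, 1, 2, 2].

[6; 1, 6, 1, 2, 2]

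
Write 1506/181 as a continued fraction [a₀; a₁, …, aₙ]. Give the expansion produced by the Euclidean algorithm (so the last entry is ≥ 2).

1506 = 8·181 + 58
181 = 3·58 + 7
58 = 8·7 + 2
7 = 3·2 + 1
2 = 2·1 + 0  (stop)
So 1506/181 = [8; 3, 8, 3, 2].

[8; 3, 8, 3, 2]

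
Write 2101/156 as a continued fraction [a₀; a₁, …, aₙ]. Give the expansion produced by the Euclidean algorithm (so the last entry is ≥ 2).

[13; 2, 7, 3, 3]

2101 = 13*156 + 73
156 = 2*73 + 10
73 = 7*10 + 3
10 = 3*3 + 1
3 = 3*1 + 0  (stop)
So 2101/156 = [13; 2, 7, 3, 3].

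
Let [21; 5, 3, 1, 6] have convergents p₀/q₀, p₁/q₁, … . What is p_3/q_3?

Using pₖ = aₖpₖ₋₁ + pₖ₋₂, qₖ = aₖqₖ₋₁ + qₖ₋₂ (with p₋₁=1, p₋₂=0, q₋₁=0, q₋₂=1):
  k=0: a=21, p=21, q=1
  k=1: a=5, p=106, q=5
  k=2: a=3, p=339, q=16
  k=3: a=1, p=445, q=21

445/21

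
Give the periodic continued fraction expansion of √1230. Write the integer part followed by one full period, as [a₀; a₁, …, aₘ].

[35; 14, 70]

a₀ = ⌊√1230⌋ = 35.
With m₀=0, d₀=1 and mₖ₊₁ = dₖaₖ − mₖ, dₖ₊₁ = (n − mₖ₊₁²)/dₖ, aₖ₊₁ = ⌊(a₀+mₖ₊₁)/dₖ₊₁⌋:
  k=1: m=35, d=5, a=14
  k=2: m=35, d=1, a=70
d=1 and a=2a₀=70 at k=2, so the next step gives (m, d) = (35, 5) again — its k=1 value — and the period has length 2.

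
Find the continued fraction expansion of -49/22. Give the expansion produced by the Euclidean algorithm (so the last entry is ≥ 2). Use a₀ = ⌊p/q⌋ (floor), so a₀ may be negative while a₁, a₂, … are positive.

[-3; 1, 3, 2, 2]

-49 = -3·22 + 17
22 = 1·17 + 5
17 = 3·5 + 2
5 = 2·2 + 1
2 = 2·1 + 0  (stop)
So -49/22 = [-3; 1, 3, 2, 2].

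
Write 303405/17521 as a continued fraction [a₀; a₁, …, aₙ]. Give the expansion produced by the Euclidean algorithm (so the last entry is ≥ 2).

[17; 3, 6, 3, 15, 19]

303405 = 17*17521 + 5548
17521 = 3*5548 + 877
5548 = 6*877 + 286
877 = 3*286 + 19
286 = 15*19 + 1
19 = 19*1 + 0  (stop)
So 303405/17521 = [17; 3, 6, 3, 15, 19].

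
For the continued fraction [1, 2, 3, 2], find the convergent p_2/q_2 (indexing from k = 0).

10/7

Using pₖ = aₖpₖ₋₁ + pₖ₋₂, qₖ = aₖqₖ₋₁ + qₖ₋₂ (with p₋₁=1, p₋₂=0, q₋₁=0, q₋₂=1):
  k=0: a=1, p=1, q=1
  k=1: a=2, p=3, q=2
  k=2: a=3, p=10, q=7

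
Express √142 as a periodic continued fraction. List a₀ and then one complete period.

[11; 1, 10, 1, 22]

a₀ = ⌊√142⌋ = 11.
With m₀=0, d₀=1 and mₖ₊₁ = dₖaₖ − mₖ, dₖ₊₁ = (n − mₖ₊₁²)/dₖ, aₖ₊₁ = ⌊(a₀+mₖ₊₁)/dₖ₊₁⌋:
  k=1: m=11, d=21, a=1
  k=2: m=10, d=2, a=10
  k=3: m=10, d=21, a=1
  k=4: m=11, d=1, a=22
d=1 and a=2a₀=22 at k=4, so the next step gives (m, d) = (11, 21) again — its k=1 value — and the period has length 4.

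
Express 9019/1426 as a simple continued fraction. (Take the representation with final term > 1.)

[6; 3, 12, 1, 1, 18]

9019 = 6·1426 + 463
1426 = 3·463 + 37
463 = 12·37 + 19
37 = 1·19 + 18
19 = 1·18 + 1
18 = 18·1 + 0  (stop)
So 9019/1426 = [6; 3, 12, 1, 1, 18].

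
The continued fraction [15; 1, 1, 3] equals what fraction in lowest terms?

Using pₖ = aₖpₖ₋₁ + pₖ₋₂ and qₖ = aₖqₖ₋₁ + qₖ₋₂:
  k=0: a=15, p=15, q=1
  k=1: a=1, p=16, q=1
  k=2: a=1, p=31, q=2
  k=3: a=3, p=109, q=7

109/7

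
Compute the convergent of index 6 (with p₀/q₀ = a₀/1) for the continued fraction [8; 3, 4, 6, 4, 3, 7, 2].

66311/7981

Using pₖ = aₖpₖ₋₁ + pₖ₋₂, qₖ = aₖqₖ₋₁ + qₖ₋₂ (with p₋₁=1, p₋₂=0, q₋₁=0, q₋₂=1):
  k=0: a=8, p=8, q=1
  k=1: a=3, p=25, q=3
  k=2: a=4, p=108, q=13
  k=3: a=6, p=673, q=81
  k=4: a=4, p=2800, q=337
  k=5: a=3, p=9073, q=1092
  k=6: a=7, p=66311, q=7981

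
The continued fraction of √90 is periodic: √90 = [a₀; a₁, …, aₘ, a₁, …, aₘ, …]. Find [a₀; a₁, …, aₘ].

[9; 2, 18]

a₀ = ⌊√90⌋ = 9.
With m₀=0, d₀=1 and mₖ₊₁ = dₖaₖ − mₖ, dₖ₊₁ = (n − mₖ₊₁²)/dₖ, aₖ₊₁ = ⌊(a₀+mₖ₊₁)/dₖ₊₁⌋:
  k=1: m=9, d=9, a=2
  k=2: m=9, d=1, a=18
d=1 and a=2a₀=18 at k=2, so the next step gives (m, d) = (9, 9) again — its k=1 value — and the period has length 2.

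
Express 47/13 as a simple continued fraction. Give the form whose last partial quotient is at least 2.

[3; 1, 1, 1, 1, 2]

47 = 3·13 + 8
13 = 1·8 + 5
8 = 1·5 + 3
5 = 1·3 + 2
3 = 1·2 + 1
2 = 2·1 + 0  (stop)
So 47/13 = [3; 1, 1, 1, 1, 2].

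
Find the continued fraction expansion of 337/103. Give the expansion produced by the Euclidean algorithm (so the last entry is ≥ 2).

[3; 3, 1, 2, 9]

337 = 3·103 + 28
103 = 3·28 + 19
28 = 1·19 + 9
19 = 2·9 + 1
9 = 9·1 + 0  (stop)
So 337/103 = [3; 3, 1, 2, 9].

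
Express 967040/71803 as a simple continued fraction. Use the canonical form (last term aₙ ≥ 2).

[13; 2, 7, 3, 3, 3, 17, 8]

967040 = 13·71803 + 33601
71803 = 2·33601 + 4601
33601 = 7·4601 + 1394
4601 = 3·1394 + 419
1394 = 3·419 + 137
419 = 3·137 + 8
137 = 17·8 + 1
8 = 8·1 + 0  (stop)
So 967040/71803 = [13; 2, 7, 3, 3, 3, 17, 8].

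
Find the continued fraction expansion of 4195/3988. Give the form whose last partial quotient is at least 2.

4195 = 1·3988 + 207
3988 = 19·207 + 55
207 = 3·55 + 42
55 = 1·42 + 13
42 = 3·13 + 3
13 = 4·3 + 1
3 = 3·1 + 0  (stop)
So 4195/3988 = [1; 19, 3, 1, 3, 4, 3].

[1; 19, 3, 1, 3, 4, 3]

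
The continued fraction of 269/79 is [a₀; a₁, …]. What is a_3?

7

269 = 3·79 + 32   →  a_0 = 3
79 = 2·32 + 15   →  a_1 = 2
32 = 2·15 + 2   →  a_2 = 2
15 = 7·2 + 1   →  a_3 = 7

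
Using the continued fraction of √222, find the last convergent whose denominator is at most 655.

√222 = [14; 1, 8, 1, 28, …] (period length 4).
Convergents:
  p_0/q_0 = 14/1
  p_1/q_1 = 15/1
  p_2/q_2 = 134/9
  p_3/q_3 = 149/10
  p_4/q_4 = 4306/289
  p_5/q_5 = 4455/299
  p_6/q_6 = 39946/2681
q_5 = 299 ≤ 655 < 2681 = q_6, so the answer is 4455/299.

4455/299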